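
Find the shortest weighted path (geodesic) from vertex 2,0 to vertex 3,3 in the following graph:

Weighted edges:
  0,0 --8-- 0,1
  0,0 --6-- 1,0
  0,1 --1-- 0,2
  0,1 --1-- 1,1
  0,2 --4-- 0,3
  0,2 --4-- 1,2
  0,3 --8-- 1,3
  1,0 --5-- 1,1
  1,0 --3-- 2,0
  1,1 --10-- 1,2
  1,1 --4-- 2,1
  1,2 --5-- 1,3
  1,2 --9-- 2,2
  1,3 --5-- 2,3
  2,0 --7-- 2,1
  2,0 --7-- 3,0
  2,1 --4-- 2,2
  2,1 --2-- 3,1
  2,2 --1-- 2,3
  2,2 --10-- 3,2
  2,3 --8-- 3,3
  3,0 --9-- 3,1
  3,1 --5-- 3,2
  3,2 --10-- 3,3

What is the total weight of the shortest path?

Shortest path: 2,0 → 2,1 → 2,2 → 2,3 → 3,3, total weight = 20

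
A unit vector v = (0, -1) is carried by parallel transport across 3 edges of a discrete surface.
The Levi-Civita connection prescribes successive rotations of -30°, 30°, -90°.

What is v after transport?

Total rotation: (-30°) + 30° + (-90°) = -90°. Final vector: (-1, 0)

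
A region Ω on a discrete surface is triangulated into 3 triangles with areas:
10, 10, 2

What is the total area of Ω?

10 + 10 + 2 = 22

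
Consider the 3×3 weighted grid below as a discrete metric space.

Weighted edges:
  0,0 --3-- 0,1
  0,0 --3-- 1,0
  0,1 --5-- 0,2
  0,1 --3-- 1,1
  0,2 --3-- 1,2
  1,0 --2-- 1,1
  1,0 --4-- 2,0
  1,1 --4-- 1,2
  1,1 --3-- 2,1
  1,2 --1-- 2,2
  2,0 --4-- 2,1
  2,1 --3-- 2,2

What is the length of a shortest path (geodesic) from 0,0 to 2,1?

Shortest path: 0,0 → 1,0 → 1,1 → 2,1, total weight = 8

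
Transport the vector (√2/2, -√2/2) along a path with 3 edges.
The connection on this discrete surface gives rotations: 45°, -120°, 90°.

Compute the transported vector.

Total rotation: 45° + (-120°) + 90° = 15°. Final vector: (0.8660, -0.5000)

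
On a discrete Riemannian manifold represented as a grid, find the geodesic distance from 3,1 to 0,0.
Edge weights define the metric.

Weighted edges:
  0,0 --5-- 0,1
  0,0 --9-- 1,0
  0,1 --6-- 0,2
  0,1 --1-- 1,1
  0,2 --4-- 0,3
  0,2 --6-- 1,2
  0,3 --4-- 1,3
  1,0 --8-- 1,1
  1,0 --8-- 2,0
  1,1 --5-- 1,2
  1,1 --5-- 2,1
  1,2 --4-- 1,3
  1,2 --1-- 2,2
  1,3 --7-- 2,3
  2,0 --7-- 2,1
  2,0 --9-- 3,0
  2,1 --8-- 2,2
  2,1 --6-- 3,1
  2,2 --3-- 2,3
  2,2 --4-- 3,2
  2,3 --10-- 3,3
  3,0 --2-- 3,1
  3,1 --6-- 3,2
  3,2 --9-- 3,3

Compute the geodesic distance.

Shortest path: 3,1 → 2,1 → 1,1 → 0,1 → 0,0, total weight = 17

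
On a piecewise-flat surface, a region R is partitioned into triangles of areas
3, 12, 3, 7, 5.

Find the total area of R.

3 + 12 + 3 + 7 + 5 = 30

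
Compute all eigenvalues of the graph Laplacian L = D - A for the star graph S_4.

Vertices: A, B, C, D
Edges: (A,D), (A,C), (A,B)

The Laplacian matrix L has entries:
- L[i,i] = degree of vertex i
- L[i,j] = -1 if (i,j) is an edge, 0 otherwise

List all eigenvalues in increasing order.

The star S_4 is the complete bipartite graph K_{1,3} (one hub of degree 3, 3 leaves of degree 1). The Laplacian spectrum of K_{p,q} is 0, p (multiplicity q−1), q (multiplicity p−1), p+q. With p = 1, q = 3: 0 once, 1 with multiplicity 2, and 4 once. (Check: trace L = sum of degrees = 6 = 2·1 + 4.)
Laplacian eigenvalues (increasing order): [0.0, 1.0, 1.0, 4.0]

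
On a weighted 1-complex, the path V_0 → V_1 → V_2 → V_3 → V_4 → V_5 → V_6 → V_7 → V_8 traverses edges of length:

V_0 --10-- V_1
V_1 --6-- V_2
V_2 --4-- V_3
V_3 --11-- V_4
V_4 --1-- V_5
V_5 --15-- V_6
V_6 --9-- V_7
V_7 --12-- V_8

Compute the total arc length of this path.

Arc length = 10 + 6 + 4 + 11 + 1 + 15 + 9 + 12 = 68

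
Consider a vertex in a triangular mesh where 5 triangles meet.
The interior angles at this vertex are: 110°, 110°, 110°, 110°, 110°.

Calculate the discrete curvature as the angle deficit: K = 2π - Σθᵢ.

Sum of angles = 550°. K = 360° - 550° = -190° = -19π/18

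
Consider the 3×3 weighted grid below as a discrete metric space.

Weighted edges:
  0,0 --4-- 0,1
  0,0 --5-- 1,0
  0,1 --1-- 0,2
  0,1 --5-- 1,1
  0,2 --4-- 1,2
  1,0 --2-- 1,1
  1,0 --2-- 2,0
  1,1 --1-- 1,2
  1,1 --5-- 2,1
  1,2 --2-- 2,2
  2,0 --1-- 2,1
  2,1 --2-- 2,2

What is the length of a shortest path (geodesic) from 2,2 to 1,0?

Shortest path: 2,2 → 1,2 → 1,1 → 1,0, total weight = 5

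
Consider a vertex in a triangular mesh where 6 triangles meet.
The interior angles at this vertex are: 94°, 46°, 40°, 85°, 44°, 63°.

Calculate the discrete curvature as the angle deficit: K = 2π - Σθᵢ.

Sum of angles = 372°. K = 360° - 372° = -12° = -π/15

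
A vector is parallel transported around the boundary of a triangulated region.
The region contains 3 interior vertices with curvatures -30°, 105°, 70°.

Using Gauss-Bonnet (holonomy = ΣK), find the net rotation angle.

Holonomy = total enclosed curvature = (-30°) + 105° + 70° = 145°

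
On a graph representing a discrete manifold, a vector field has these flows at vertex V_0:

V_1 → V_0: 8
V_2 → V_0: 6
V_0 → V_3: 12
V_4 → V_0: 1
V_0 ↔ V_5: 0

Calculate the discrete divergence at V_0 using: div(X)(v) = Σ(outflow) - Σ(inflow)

Divergence = sum of outgoing flows = (-8) + (-6) + 12 + (-1) + 0 = -3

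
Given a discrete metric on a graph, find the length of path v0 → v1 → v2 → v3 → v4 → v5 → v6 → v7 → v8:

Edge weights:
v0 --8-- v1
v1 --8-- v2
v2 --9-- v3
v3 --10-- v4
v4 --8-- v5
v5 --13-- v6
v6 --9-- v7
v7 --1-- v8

Arc length = 8 + 8 + 9 + 10 + 8 + 13 + 9 + 1 = 66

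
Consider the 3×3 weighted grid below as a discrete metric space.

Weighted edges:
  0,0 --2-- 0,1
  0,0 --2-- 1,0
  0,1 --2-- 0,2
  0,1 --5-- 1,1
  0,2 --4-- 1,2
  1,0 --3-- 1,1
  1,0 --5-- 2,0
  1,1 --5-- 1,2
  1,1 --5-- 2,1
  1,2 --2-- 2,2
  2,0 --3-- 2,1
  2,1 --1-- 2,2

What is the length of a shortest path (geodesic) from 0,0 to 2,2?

Shortest path: 0,0 → 0,1 → 0,2 → 1,2 → 2,2, total weight = 10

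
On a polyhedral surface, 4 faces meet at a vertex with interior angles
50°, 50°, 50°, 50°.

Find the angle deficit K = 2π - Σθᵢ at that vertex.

Sum of angles = 200°. K = 360° - 200° = 160° = 8π/9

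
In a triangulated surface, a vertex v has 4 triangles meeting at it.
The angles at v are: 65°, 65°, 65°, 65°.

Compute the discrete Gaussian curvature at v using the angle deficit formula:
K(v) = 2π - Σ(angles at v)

Sum of angles = 260°. K = 360° - 260° = 100° = 5π/9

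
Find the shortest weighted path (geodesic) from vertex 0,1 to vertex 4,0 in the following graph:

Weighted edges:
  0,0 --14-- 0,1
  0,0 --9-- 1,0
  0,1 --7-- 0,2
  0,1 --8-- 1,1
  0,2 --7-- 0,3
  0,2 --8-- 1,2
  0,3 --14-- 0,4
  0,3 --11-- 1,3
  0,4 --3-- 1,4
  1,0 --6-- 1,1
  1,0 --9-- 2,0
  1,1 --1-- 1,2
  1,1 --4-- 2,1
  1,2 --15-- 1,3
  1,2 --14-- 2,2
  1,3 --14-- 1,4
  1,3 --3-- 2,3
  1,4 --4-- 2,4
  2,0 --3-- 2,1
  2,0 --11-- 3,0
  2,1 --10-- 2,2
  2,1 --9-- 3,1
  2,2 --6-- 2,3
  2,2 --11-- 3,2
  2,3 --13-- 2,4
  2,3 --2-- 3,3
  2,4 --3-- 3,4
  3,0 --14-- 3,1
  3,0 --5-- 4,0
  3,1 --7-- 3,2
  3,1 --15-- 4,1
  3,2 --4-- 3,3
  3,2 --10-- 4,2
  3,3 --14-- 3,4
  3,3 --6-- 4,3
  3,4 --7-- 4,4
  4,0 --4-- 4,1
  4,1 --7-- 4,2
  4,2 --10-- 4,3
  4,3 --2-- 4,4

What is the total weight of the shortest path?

Shortest path: 0,1 → 1,1 → 2,1 → 2,0 → 3,0 → 4,0, total weight = 31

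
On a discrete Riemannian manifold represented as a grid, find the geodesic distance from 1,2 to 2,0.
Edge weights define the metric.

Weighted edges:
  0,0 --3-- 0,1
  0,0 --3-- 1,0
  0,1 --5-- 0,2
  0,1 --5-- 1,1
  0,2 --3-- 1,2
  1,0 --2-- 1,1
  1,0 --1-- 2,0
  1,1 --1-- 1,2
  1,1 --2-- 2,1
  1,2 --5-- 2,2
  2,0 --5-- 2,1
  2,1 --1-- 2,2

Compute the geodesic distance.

Shortest path: 1,2 → 1,1 → 1,0 → 2,0, total weight = 4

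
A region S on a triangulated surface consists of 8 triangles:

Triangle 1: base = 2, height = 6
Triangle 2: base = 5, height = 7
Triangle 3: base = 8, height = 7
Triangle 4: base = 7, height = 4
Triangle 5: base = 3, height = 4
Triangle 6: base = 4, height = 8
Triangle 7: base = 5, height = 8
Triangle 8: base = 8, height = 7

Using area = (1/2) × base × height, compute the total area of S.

(1/2)×2×6 + (1/2)×5×7 + (1/2)×8×7 + (1/2)×7×4 + (1/2)×3×4 + (1/2)×4×8 + (1/2)×5×8 + (1/2)×8×7 = 135.5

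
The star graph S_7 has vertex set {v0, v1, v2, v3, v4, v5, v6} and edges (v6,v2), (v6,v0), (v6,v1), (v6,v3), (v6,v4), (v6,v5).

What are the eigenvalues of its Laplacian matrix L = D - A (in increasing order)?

The star S_7 is the complete bipartite graph K_{1,6} (one hub of degree 6, 6 leaves of degree 1). The Laplacian spectrum of K_{p,q} is 0, p (multiplicity q−1), q (multiplicity p−1), p+q. With p = 1, q = 6: 0 once, 1 with multiplicity 5, and 7 once. (Check: trace L = sum of degrees = 12 = 5·1 + 7.)
Laplacian eigenvalues (increasing order): [0.0, 1.0, 1.0, 1.0, 1.0, 1.0, 7.0]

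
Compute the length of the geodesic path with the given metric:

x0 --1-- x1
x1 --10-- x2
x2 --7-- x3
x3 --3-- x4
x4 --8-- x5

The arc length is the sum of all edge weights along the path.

Arc length = 1 + 10 + 7 + 3 + 8 = 29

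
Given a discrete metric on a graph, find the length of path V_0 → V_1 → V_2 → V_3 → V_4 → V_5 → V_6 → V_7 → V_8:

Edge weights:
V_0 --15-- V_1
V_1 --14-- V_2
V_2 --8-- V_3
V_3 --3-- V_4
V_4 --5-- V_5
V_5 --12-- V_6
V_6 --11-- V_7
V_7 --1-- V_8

Arc length = 15 + 14 + 8 + 3 + 5 + 12 + 11 + 1 = 69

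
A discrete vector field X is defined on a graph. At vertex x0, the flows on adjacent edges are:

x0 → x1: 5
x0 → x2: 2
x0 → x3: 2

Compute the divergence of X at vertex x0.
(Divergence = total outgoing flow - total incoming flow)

Divergence = sum of outgoing flows = 5 + 2 + 2 = 9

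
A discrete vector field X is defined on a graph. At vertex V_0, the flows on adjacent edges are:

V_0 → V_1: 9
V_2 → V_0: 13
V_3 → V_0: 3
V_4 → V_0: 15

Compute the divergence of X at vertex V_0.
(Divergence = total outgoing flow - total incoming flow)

Divergence = sum of outgoing flows = 9 + (-13) + (-3) + (-15) = -22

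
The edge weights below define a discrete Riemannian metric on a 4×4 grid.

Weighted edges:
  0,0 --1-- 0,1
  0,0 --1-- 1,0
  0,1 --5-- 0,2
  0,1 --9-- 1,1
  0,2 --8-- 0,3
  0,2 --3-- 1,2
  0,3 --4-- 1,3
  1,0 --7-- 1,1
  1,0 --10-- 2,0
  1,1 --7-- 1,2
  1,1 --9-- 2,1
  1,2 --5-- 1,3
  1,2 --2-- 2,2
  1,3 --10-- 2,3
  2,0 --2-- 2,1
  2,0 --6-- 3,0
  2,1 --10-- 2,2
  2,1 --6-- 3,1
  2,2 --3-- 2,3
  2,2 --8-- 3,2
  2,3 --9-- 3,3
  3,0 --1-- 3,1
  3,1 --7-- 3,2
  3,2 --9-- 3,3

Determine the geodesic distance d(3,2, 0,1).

Shortest path: 3,2 → 2,2 → 1,2 → 0,2 → 0,1, total weight = 18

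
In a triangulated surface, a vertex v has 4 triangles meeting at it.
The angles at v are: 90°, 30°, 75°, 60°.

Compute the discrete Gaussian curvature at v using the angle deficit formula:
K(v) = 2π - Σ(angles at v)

Sum of angles = 255°. K = 360° - 255° = 105° = 7π/12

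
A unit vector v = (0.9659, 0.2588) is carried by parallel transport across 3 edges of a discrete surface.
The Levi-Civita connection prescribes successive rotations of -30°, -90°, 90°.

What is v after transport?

Total rotation: (-30°) + (-90°) + 90° = -30°. Final vector: (0.9659, -0.2588)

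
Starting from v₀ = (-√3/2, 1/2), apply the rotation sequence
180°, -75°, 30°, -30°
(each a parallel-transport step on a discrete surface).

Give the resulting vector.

Total rotation: 180° + (-75°) + 30° + (-30°) = 105°. Final vector: (-0.2588, -0.9659)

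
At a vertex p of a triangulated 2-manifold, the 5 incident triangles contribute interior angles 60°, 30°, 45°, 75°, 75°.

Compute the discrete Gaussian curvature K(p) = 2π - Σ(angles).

Sum of angles = 285°. K = 360° - 285° = 75°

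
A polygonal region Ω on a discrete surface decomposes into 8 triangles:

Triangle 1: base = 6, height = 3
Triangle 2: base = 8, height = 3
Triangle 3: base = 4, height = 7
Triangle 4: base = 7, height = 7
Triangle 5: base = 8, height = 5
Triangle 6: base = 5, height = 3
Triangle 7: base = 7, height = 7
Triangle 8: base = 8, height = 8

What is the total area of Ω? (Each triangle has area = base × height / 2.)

(1/2)×6×3 + (1/2)×8×3 + (1/2)×4×7 + (1/2)×7×7 + (1/2)×8×5 + (1/2)×5×3 + (1/2)×7×7 + (1/2)×8×8 = 143.5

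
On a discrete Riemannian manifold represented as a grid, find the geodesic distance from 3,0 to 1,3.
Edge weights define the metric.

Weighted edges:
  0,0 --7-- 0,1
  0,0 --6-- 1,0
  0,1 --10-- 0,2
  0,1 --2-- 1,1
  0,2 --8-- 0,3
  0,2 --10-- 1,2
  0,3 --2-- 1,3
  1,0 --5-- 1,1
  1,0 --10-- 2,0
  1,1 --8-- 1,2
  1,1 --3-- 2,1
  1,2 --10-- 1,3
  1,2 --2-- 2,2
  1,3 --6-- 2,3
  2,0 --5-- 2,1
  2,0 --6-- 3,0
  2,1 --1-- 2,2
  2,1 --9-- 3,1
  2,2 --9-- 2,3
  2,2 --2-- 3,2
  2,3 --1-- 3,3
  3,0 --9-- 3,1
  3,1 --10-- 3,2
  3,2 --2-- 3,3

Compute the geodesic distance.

Shortest path: 3,0 → 2,0 → 2,1 → 2,2 → 3,2 → 3,3 → 2,3 → 1,3, total weight = 23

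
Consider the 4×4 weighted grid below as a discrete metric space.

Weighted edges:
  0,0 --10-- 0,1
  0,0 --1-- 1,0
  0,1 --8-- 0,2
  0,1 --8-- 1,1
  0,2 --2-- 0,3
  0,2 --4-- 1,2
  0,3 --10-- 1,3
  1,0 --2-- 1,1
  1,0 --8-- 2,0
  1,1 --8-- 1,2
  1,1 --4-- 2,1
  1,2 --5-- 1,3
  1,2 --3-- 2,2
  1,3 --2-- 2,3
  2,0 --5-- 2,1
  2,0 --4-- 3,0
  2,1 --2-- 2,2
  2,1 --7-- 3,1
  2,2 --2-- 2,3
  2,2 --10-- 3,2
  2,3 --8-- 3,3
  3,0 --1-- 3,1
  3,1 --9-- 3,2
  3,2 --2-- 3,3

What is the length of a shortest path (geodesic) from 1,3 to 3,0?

Shortest path: 1,3 → 2,3 → 2,2 → 2,1 → 3,1 → 3,0, total weight = 14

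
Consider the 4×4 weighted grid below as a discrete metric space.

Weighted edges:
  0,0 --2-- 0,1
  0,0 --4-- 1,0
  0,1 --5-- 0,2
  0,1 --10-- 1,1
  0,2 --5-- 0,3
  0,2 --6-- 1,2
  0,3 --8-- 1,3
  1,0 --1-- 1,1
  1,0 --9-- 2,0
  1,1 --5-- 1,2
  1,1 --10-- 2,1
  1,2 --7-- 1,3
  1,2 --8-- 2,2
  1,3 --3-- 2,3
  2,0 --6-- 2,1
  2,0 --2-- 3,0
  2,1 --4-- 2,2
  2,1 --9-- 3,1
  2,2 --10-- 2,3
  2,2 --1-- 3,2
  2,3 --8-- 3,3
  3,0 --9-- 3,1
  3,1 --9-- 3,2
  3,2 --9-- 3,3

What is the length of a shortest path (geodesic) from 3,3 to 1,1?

Shortest path: 3,3 → 3,2 → 2,2 → 1,2 → 1,1, total weight = 23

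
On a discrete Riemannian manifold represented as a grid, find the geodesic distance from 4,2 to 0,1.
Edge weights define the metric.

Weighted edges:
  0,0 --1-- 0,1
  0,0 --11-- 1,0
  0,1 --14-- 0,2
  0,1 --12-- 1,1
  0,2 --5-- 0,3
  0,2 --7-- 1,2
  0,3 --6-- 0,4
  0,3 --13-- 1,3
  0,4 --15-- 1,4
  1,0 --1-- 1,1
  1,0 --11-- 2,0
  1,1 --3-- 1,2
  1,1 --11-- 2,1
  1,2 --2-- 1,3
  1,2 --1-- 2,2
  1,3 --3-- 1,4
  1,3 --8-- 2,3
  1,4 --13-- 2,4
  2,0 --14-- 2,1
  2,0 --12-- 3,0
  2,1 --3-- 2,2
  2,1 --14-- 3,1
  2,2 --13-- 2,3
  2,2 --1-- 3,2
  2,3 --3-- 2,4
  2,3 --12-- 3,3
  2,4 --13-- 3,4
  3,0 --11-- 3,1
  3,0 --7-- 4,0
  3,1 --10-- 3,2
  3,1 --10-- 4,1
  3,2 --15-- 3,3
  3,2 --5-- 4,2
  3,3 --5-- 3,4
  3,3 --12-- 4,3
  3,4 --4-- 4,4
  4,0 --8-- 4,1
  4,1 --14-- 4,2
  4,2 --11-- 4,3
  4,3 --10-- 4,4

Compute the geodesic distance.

Shortest path: 4,2 → 3,2 → 2,2 → 1,2 → 1,1 → 0,1, total weight = 22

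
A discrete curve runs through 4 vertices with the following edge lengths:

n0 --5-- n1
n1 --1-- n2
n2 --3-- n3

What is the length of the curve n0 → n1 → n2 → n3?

Arc length = 5 + 1 + 3 = 9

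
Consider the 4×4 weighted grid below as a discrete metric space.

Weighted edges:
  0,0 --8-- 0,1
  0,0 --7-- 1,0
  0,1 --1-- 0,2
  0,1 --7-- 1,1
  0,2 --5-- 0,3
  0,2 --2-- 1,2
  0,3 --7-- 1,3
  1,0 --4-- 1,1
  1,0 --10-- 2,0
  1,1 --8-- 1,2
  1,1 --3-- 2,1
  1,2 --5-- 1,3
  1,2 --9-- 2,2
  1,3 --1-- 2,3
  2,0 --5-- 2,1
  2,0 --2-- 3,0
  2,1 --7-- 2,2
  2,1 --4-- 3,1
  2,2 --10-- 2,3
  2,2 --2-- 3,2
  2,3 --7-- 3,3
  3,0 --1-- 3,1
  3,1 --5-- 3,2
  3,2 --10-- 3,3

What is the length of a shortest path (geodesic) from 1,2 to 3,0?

Shortest path: 1,2 → 1,1 → 2,1 → 3,1 → 3,0, total weight = 16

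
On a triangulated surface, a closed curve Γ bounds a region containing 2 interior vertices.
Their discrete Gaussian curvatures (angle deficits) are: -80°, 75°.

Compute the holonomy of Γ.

Holonomy = total enclosed curvature = (-80°) + 75° = -5°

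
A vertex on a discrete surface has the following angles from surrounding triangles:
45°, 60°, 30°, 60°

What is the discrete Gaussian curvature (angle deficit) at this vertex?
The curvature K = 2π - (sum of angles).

Sum of angles = 195°. K = 360° - 195° = 165°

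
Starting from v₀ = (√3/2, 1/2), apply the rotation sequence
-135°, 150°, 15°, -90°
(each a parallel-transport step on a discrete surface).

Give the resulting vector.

Total rotation: (-135°) + 150° + 15° + (-90°) = -60°. Final vector: (0.8660, -0.5000)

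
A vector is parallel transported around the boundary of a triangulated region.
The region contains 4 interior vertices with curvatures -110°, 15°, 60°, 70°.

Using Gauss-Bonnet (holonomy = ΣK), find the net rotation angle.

Holonomy = total enclosed curvature = (-110°) + 15° + 60° + 70° = 35°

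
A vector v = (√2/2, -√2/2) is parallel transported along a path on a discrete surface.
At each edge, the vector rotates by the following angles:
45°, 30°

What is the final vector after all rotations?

Total rotation: 45° + 30° = 75°. Final vector: (0.8660, 0.5000)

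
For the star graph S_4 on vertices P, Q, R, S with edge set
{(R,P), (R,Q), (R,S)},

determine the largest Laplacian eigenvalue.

The star S_4 is the complete bipartite graph K_{1,3} (one hub of degree 3, 3 leaves of degree 1). The Laplacian spectrum of K_{p,q} is 0, p (multiplicity q−1), q (multiplicity p−1), p+q. With p = 1, q = 3: 0 once, 1 with multiplicity 2, and 4 once. (Check: trace L = sum of degrees = 6 = 2·1 + 4.)
Laplacian eigenvalues: [0.0, 1.0, 1.0, 4.0]. Largest eigenvalue (spectral radius) = 4.0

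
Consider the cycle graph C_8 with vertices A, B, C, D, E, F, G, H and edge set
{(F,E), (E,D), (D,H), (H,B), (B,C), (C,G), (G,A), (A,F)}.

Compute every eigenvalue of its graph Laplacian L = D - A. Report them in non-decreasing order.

The cycle graph C_n has Laplacian eigenvalues λ_k = 2 − 2cos(2πk/n), k = 0, 1, …, n−1. Here n = 8:
k=0: 2 − 2cos(0) = 0.0; k=1: 2 − 2cos(π/4) = 0.5858; k=2: 2 − 2cos(π/2) = 2.0; k=3: 2 − 2cos(3π/4) = 3.4142; k=4: 2 − 2cos(π) = 4.0; k=5: 2 − 2cos(5π/4) = 3.4142; k=6: 2 − 2cos(3π/2) = 2.0; k=7: 2 − 2cos(7π/4) = 0.5858.
Laplacian eigenvalues (increasing order): [0.0, 0.5858, 0.5858, 2.0, 2.0, 3.4142, 3.4142, 4.0]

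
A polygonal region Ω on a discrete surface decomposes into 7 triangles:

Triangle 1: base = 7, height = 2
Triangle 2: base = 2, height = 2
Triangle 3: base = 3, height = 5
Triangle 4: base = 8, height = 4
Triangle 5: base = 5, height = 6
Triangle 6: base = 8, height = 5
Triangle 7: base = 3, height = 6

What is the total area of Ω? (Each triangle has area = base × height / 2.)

(1/2)×7×2 + (1/2)×2×2 + (1/2)×3×5 + (1/2)×8×4 + (1/2)×5×6 + (1/2)×8×5 + (1/2)×3×6 = 76.5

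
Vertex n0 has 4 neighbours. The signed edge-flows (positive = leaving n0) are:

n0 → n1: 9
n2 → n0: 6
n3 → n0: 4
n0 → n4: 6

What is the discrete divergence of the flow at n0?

Divergence = sum of outgoing flows = 9 + (-6) + (-4) + 6 = 5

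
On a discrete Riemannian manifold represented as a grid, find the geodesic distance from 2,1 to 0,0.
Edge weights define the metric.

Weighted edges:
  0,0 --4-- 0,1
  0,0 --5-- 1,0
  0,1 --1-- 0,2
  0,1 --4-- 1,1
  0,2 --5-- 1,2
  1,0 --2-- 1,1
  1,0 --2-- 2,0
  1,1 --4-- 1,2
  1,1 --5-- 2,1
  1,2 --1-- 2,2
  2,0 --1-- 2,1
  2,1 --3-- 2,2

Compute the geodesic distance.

Shortest path: 2,1 → 2,0 → 1,0 → 0,0, total weight = 8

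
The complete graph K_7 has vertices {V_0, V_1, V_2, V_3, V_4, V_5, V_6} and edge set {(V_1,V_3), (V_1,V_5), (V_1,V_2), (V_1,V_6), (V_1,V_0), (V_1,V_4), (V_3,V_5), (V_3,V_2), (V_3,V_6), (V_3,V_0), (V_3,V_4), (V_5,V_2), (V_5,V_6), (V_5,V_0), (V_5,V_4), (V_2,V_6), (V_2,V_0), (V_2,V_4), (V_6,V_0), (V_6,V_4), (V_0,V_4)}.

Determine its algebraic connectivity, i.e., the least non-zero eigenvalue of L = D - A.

For the complete graph K_n, L = nI − J (J = all-ones matrix). J has eigenvalues n (once, eigenvector 𝟙) and 0 (multiplicity n−1), so L has eigenvalues 0 (once) and n (multiplicity n−1). Here n = 7: eigenvalue 0 once and 7 with multiplicity 6.
Laplacian eigenvalues: [0.0, 7.0, 7.0, 7.0, 7.0, 7.0, 7.0]. Algebraic connectivity (smallest non-zero eigenvalue) = 7.0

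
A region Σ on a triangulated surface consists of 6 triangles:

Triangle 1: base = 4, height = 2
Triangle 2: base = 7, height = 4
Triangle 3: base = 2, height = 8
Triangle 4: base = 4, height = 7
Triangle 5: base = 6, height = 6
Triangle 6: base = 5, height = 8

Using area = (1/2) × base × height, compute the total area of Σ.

(1/2)×4×2 + (1/2)×7×4 + (1/2)×2×8 + (1/2)×4×7 + (1/2)×6×6 + (1/2)×5×8 = 78.0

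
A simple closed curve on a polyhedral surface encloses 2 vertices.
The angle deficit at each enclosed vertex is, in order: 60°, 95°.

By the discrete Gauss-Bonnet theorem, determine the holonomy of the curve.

Holonomy = total enclosed curvature = 60° + 95° = 155°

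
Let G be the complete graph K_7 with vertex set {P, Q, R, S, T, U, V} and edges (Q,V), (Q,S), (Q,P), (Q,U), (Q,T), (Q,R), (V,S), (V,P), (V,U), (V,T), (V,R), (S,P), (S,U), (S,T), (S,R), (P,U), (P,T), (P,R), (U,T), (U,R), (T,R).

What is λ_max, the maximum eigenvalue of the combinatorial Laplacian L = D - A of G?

For the complete graph K_n, L = nI − J (J = all-ones matrix). J has eigenvalues n (once, eigenvector 𝟙) and 0 (multiplicity n−1), so L has eigenvalues 0 (once) and n (multiplicity n−1). Here n = 7: eigenvalue 0 once and 7 with multiplicity 6.
Laplacian eigenvalues: [0.0, 7.0, 7.0, 7.0, 7.0, 7.0, 7.0]. Largest eigenvalue (spectral radius) = 7.0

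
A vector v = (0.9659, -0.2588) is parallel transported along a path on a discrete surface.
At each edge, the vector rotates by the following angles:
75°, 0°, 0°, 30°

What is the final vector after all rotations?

Total rotation: 75° + 0° + 0° + 30° = 105°. Final vector: (0, 1)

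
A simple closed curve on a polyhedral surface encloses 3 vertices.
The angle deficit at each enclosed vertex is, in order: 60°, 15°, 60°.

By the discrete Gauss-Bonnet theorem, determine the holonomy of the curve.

Holonomy = total enclosed curvature = 60° + 15° + 60° = 135°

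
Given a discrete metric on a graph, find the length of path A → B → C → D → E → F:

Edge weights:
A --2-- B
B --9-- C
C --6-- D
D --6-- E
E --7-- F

Arc length = 2 + 9 + 6 + 6 + 7 = 30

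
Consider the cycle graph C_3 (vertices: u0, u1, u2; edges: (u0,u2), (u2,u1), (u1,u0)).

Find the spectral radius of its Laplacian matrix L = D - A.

The cycle graph C_n has Laplacian eigenvalues λ_k = 2 − 2cos(2πk/n), k = 0, 1, …, n−1. Here n = 3:
k=0: 2 − 2cos(0) = 0.0; k=1: 2 − 2cos(2π/3) = 3.0; k=2: 2 − 2cos(4π/3) = 3.0.
Laplacian eigenvalues: [0.0, 3.0, 3.0]. Largest eigenvalue (spectral radius) = 3.0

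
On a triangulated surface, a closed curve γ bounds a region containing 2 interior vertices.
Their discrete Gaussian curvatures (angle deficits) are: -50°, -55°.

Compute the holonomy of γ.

Holonomy = total enclosed curvature = (-50°) + (-55°) = -105°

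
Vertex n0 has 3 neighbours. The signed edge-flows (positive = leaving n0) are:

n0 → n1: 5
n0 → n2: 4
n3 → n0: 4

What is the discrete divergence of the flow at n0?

Divergence = sum of outgoing flows = 5 + 4 + (-4) = 5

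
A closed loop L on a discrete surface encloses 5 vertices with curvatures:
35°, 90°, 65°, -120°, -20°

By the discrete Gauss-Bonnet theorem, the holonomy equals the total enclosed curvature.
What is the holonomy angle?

Holonomy = total enclosed curvature = 35° + 90° + 65° + (-120°) + (-20°) = 50°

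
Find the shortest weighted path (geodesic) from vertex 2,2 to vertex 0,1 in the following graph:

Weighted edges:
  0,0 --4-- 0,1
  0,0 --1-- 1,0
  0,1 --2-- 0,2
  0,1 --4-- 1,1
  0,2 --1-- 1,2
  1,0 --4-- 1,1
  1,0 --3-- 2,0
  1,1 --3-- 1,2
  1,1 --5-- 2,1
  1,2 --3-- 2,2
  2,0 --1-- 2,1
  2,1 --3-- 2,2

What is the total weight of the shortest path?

Shortest path: 2,2 → 1,2 → 0,2 → 0,1, total weight = 6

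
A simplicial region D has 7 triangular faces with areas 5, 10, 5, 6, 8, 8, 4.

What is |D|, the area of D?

5 + 10 + 5 + 6 + 8 + 8 + 4 = 46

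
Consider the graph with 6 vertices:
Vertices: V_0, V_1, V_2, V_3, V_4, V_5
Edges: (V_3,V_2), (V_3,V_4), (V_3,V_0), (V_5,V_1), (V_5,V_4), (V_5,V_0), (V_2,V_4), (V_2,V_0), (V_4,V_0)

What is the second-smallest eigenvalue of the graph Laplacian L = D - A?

Degrees: deg(V_0) = 4, deg(V_1) = 1, deg(V_2) = 3, deg(V_3) = 3, deg(V_4) = 4, deg(V_5) = 3.
L = D − A with rows/columns ordered (V_0, V_1, V_2, V_3, V_4, V_5):
  [ 4,  0, -1, -1, -1, -1]
  [ 0,  1,  0,  0,  0, -1]
  [-1,  0,  3, -1, -1,  0]
  [-1,  0, -1,  3, -1,  0]
  [-1,  0, -1, -1,  4, -1]
  [-1, -1,  0,  0, -1,  3]
Characteristic polynomial: det(λI − L) = λ(λ² − 6λ + 4)(λ − 3)(λ − 4)(λ − 5).
Roots: λ = 0; (λ² − 6λ + 4) = 0 ⇒ λ = 3 ± √5 ≈ 0.7639, 5.2361; (λ − 3) = 0 ⇒ λ = 3; (λ − 4) = 0 ⇒ λ = 4; (λ − 5) = 0 ⇒ λ = 5.
(Check: the roots sum (with multiplicity) to 18, matching trace L = Σdeg = 2·9 = 18.)
Laplacian eigenvalues: [0.0, 0.7639, 3.0, 4.0, 5.0, 5.2361]. Algebraic connectivity (smallest non-zero eigenvalue) = 0.7639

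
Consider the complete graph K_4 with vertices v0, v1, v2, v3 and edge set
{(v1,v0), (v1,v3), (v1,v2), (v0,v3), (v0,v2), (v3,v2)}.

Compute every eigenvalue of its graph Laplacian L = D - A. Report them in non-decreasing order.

For the complete graph K_n, L = nI − J (J = all-ones matrix). J has eigenvalues n (once, eigenvector 𝟙) and 0 (multiplicity n−1), so L has eigenvalues 0 (once) and n (multiplicity n−1). Here n = 4: eigenvalue 0 once and 4 with multiplicity 3.
Laplacian eigenvalues (increasing order): [0.0, 4.0, 4.0, 4.0]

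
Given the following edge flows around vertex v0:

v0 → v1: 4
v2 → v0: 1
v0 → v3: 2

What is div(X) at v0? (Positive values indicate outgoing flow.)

Divergence = sum of outgoing flows = 4 + (-1) + 2 = 5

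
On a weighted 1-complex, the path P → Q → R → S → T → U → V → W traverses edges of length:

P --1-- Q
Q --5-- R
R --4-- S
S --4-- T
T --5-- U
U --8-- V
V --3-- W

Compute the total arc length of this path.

Arc length = 1 + 5 + 4 + 4 + 5 + 8 + 3 = 30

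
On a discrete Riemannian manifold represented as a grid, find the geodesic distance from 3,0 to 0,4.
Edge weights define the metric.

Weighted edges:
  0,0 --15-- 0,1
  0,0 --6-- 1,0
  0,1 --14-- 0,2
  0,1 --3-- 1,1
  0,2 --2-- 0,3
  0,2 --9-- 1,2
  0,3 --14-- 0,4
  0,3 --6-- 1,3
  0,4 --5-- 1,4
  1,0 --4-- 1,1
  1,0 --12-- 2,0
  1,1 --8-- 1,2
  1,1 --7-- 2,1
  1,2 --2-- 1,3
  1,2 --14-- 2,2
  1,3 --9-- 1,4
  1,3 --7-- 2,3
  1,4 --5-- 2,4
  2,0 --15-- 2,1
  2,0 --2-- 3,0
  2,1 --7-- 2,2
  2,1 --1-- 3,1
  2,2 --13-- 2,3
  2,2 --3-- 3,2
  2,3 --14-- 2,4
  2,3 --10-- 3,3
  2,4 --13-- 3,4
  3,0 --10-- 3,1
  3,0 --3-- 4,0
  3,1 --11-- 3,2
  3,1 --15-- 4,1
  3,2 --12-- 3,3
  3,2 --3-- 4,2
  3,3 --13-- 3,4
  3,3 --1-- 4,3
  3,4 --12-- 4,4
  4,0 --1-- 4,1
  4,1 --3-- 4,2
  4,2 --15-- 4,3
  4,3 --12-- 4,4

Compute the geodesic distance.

Shortest path: 3,0 → 3,1 → 2,1 → 1,1 → 1,2 → 1,3 → 1,4 → 0,4, total weight = 42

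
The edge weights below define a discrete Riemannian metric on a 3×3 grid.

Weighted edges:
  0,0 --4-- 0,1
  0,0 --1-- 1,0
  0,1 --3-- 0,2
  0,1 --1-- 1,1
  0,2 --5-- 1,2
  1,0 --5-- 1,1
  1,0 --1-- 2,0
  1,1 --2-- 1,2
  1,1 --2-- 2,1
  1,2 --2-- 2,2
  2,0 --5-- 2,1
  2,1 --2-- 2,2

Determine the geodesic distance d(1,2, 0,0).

Shortest path: 1,2 → 1,1 → 0,1 → 0,0, total weight = 7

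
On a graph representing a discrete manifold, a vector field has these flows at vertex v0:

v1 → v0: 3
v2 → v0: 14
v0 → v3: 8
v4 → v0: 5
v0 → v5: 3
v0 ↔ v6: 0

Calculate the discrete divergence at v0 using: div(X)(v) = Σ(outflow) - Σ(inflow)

Divergence = sum of outgoing flows = (-3) + (-14) + 8 + (-5) + 3 + 0 = -11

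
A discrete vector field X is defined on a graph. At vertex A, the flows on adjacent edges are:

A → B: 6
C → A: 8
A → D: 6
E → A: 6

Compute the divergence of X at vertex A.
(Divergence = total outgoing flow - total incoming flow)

Divergence = sum of outgoing flows = 6 + (-8) + 6 + (-6) = -2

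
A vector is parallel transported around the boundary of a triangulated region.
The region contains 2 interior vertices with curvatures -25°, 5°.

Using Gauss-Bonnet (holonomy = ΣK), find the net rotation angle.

Holonomy = total enclosed curvature = (-25°) + 5° = -20°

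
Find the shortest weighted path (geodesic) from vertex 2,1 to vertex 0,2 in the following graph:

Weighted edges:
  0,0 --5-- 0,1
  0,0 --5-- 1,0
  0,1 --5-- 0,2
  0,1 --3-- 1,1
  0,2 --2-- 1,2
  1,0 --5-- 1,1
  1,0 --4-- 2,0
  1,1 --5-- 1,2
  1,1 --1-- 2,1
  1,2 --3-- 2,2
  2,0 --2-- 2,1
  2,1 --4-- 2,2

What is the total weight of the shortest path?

Shortest path: 2,1 → 1,1 → 1,2 → 0,2, total weight = 8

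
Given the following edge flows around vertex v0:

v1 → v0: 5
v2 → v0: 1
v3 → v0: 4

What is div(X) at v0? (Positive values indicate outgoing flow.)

Divergence = sum of outgoing flows = (-5) + (-1) + (-4) = -10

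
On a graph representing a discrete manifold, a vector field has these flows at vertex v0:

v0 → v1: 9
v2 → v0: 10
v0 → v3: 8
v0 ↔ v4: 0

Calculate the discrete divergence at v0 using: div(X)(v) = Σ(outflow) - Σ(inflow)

Divergence = sum of outgoing flows = 9 + (-10) + 8 + 0 = 7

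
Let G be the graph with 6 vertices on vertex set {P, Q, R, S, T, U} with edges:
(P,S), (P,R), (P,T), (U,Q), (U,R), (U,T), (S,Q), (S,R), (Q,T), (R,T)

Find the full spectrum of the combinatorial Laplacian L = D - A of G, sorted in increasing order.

Degrees: deg(P) = 3, deg(Q) = 3, deg(R) = 4, deg(S) = 3, deg(T) = 4, deg(U) = 3.
L = D − A with rows/columns ordered (P, Q, R, S, T, U):
  [ 3,  0, -1, -1, -1,  0]
  [ 0,  3,  0, -1, -1, -1]
  [-1,  0,  4, -1, -1, -1]
  [-1, -1, -1,  3,  0,  0]
  [-1, -1, -1,  0,  4, -1]
  [ 0, -1, -1,  0, -1,  3]
Characteristic polynomial: det(λI − L) = λ(λ² − 8λ + 13)(λ − 3)(λ − 4)(λ − 5).
Roots: λ = 0; (λ² − 8λ + 13) = 0 ⇒ λ = 4 ± √3 ≈ 2.2679, 5.7321; (λ − 3) = 0 ⇒ λ = 3; (λ − 4) = 0 ⇒ λ = 4; (λ − 5) = 0 ⇒ λ = 5.
(Check: the roots sum (with multiplicity) to 20, matching trace L = Σdeg = 2·10 = 20.)
Laplacian eigenvalues (increasing order): [0.0, 2.2679, 3.0, 4.0, 5.0, 5.7321]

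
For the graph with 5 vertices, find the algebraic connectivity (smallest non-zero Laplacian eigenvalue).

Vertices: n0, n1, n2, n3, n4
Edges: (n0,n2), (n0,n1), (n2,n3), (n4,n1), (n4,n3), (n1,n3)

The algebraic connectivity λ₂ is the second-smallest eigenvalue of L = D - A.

Degrees: deg(n0) = 2, deg(n1) = 3, deg(n2) = 2, deg(n3) = 3, deg(n4) = 2.
L = D − A with rows/columns ordered (n0, n1, n2, n3, n4):
  [ 2, -1, -1,  0,  0]
  [-1,  3,  0, -1, -1]
  [-1,  0,  2, -1,  0]
  [ 0, -1, -1,  3, -1]
  [ 0, -1,  0, -1,  2]
Characteristic polynomial: det(λI − L) = λ(λ² − 5λ + 5)(λ² − 7λ + 11).
Roots: λ = 0; (λ² − 5λ + 5) = 0 ⇒ λ = (5 ± √5)/2 ≈ 1.382, 3.618; (λ² − 7λ + 11) = 0 ⇒ λ = (7 ± √5)/2 ≈ 2.382, 4.618.
(Check: the roots sum (with multiplicity) to 12, matching trace L = Σdeg = 2·6 = 12.)
Laplacian eigenvalues: [0.0, 1.382, 2.382, 3.618, 4.618]. Algebraic connectivity (smallest non-zero eigenvalue) = 1.382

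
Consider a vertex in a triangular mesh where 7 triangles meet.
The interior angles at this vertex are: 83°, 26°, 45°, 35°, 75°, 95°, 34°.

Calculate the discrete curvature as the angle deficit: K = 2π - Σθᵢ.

Sum of angles = 393°. K = 360° - 393° = -33° = -11π/60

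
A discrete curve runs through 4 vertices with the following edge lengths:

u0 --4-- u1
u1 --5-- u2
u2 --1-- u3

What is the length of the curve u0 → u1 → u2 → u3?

Arc length = 4 + 5 + 1 = 10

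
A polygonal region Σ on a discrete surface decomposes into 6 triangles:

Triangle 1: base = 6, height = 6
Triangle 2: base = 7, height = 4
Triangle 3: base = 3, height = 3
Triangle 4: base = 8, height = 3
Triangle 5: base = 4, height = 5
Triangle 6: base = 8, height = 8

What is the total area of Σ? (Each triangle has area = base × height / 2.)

(1/2)×6×6 + (1/2)×7×4 + (1/2)×3×3 + (1/2)×8×3 + (1/2)×4×5 + (1/2)×8×8 = 90.5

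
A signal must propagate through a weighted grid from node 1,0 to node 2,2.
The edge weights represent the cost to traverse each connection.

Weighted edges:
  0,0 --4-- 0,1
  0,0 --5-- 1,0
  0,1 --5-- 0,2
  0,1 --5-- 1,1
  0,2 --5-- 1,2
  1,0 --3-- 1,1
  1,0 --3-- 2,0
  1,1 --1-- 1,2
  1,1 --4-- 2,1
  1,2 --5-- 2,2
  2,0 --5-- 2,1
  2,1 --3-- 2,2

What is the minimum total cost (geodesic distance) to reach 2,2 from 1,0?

Shortest path: 1,0 → 1,1 → 1,2 → 2,2, total weight = 9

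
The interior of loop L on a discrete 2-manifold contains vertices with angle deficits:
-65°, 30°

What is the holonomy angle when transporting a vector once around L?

Holonomy = total enclosed curvature = (-65°) + 30° = -35°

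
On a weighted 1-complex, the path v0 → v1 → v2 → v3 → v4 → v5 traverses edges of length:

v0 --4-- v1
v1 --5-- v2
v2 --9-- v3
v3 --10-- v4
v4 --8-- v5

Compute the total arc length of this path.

Arc length = 4 + 5 + 9 + 10 + 8 = 36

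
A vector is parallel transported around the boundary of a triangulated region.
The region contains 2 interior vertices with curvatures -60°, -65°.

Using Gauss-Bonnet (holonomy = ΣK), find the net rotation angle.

Holonomy = total enclosed curvature = (-60°) + (-65°) = -125°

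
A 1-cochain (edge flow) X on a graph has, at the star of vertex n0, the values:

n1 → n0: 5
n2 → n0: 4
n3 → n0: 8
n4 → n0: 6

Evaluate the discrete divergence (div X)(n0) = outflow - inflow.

Divergence = sum of outgoing flows = (-5) + (-4) + (-8) + (-6) = -23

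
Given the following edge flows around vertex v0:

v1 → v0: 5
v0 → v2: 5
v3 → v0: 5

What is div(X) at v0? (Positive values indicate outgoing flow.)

Divergence = sum of outgoing flows = (-5) + 5 + (-5) = -5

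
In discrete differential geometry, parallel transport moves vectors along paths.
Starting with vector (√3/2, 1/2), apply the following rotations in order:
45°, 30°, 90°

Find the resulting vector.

Total rotation: 45° + 30° + 90° = 165°. Final vector: (-0.9659, -0.2588)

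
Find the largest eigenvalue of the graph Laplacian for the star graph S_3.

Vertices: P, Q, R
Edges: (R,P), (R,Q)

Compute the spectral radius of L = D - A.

The star S_3 is the complete bipartite graph K_{1,2} (one hub of degree 2, 2 leaves of degree 1). The Laplacian spectrum of K_{p,q} is 0, p (multiplicity q−1), q (multiplicity p−1), p+q. With p = 1, q = 2: 0 once, 1 with multiplicity 1, and 3 once. (Check: trace L = sum of degrees = 4 = 1·1 + 3.)
Laplacian eigenvalues: [0.0, 1.0, 3.0]. Largest eigenvalue (spectral radius) = 3.0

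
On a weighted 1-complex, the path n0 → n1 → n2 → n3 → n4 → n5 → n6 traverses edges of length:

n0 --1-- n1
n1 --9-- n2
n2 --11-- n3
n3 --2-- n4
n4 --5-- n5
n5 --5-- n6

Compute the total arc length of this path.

Arc length = 1 + 9 + 11 + 2 + 5 + 5 = 33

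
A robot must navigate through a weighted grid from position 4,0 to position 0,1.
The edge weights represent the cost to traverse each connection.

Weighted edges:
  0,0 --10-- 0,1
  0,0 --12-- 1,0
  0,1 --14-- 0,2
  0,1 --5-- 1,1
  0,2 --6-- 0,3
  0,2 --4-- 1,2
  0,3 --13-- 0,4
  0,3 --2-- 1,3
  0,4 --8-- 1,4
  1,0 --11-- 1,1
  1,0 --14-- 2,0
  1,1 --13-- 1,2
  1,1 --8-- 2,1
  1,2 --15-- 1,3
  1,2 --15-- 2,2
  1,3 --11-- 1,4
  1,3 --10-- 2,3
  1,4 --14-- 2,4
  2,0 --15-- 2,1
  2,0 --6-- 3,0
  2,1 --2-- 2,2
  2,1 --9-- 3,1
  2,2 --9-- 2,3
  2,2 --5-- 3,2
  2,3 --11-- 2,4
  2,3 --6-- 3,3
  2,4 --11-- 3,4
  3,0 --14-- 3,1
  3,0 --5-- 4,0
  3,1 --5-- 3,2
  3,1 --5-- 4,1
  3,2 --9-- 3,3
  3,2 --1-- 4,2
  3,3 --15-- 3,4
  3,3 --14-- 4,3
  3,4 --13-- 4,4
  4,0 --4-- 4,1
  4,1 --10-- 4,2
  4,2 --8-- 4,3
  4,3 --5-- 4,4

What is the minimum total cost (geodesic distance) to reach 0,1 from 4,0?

Shortest path: 4,0 → 4,1 → 3,1 → 2,1 → 1,1 → 0,1, total weight = 31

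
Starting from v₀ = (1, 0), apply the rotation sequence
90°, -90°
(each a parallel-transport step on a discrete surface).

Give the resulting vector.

Total rotation: 90° + (-90°) = 0°. Final vector: (1, 0)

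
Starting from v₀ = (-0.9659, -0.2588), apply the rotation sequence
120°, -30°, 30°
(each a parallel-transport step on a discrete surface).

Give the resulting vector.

Total rotation: 120° + (-30°) + 30° = 120°. Final vector: (0.7071, -0.7071)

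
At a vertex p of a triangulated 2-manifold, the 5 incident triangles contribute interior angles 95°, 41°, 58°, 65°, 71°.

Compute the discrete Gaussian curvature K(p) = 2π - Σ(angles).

Sum of angles = 330°. K = 360° - 330° = 30° = π/6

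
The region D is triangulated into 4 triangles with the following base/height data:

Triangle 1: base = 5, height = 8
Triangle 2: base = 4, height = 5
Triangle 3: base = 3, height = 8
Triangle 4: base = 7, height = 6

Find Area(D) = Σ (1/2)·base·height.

(1/2)×5×8 + (1/2)×4×5 + (1/2)×3×8 + (1/2)×7×6 = 63.0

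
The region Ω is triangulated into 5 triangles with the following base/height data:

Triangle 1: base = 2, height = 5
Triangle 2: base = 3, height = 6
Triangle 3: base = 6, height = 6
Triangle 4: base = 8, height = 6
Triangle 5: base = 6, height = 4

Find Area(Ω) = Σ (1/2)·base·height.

(1/2)×2×5 + (1/2)×3×6 + (1/2)×6×6 + (1/2)×8×6 + (1/2)×6×4 = 68.0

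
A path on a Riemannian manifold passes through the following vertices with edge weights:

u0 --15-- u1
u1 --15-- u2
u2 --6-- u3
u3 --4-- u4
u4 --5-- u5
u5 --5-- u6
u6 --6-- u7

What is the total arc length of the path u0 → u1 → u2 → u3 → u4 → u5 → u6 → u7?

Arc length = 15 + 15 + 6 + 4 + 5 + 5 + 6 = 56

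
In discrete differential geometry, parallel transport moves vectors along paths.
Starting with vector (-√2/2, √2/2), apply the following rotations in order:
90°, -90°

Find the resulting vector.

Total rotation: 90° + (-90°) = 0°. Final vector: (-0.7071, 0.7071)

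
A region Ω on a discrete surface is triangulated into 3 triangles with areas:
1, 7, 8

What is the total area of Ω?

1 + 7 + 8 = 16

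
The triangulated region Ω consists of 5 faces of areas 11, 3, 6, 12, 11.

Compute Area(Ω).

11 + 3 + 6 + 12 + 11 = 43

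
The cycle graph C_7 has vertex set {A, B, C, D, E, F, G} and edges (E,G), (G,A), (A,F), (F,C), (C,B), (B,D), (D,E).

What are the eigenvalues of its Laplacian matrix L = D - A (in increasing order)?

The cycle graph C_n has Laplacian eigenvalues λ_k = 2 − 2cos(2πk/n), k = 0, 1, …, n−1. Here n = 7:
k=0: 2 − 2cos(0) = 0.0; k=1: 2 − 2cos(2π/7) = 0.753; k=2: 2 − 2cos(4π/7) = 2.445; k=3: 2 − 2cos(6π/7) = 3.8019; k=4: 2 − 2cos(8π/7) = 3.8019; k=5: 2 − 2cos(10π/7) = 2.445; k=6: 2 − 2cos(12π/7) = 0.753.
Laplacian eigenvalues (increasing order): [0.0, 0.753, 0.753, 2.445, 2.445, 3.8019, 3.8019]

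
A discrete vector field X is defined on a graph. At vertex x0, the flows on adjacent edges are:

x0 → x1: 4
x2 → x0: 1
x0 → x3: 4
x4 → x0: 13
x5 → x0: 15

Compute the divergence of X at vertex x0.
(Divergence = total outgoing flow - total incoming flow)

Divergence = sum of outgoing flows = 4 + (-1) + 4 + (-13) + (-15) = -21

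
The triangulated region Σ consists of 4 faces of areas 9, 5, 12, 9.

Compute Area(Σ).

9 + 5 + 12 + 9 = 35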